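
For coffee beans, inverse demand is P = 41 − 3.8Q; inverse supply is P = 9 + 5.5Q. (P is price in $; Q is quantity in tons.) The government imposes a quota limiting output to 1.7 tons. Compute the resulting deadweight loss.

Competitive equilibrium: 41 − 3.8Q = 9 + 5.5Q → Q* = 3.4409, P* = 27.9247.
At Q = 1.7: demand price = 41 − 3.8·1.7 = 34.54; supply price = 9 + 5.5·1.7 = 18.35.
ΔQ = 3.4409 − 1.7 = 1.7409; wedge = 34.54 − 18.35 = 16.19.
Deadweight loss = ½ × 1.7409 × 16.19 = $14.09.

$14.09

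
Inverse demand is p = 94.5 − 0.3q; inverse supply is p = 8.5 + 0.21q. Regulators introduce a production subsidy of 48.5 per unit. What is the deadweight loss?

Competitive equilibrium: 94.5 − 0.3q = 8.5 + 0.21q → q* = 168.6275, p* = 43.9118.
The subsidy lowers effective supply by 48.5: p = 0.21q − 40.
New quantity: 94.5 − 0.3q = 0.21q − 40 → q' = 263.7255.
Overproduction Δq = 263.7255 − 168.6275 = 95.098; wedge = subsidy = 48.5.
The triangle = ½ × 95.098 × 48.5 = 2306.13.

2306.13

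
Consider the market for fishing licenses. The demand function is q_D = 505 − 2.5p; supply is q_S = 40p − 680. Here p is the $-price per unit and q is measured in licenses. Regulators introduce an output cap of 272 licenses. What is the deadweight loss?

$5666.31

In inverse form: demand p = 202 − 0.4q, supply p = 17 + 0.025q.
Competitive equilibrium: 202 − 0.4q = 17 + 0.025q → q* = 435.2941, p* = 27.8824.
At q = 272: demand price = 202 − 0.4·272 = 93.2; supply price = 17 + 0.025·272 = 23.8.
Δq = 435.2941 − 272 = 163.2941; wedge = 93.2 − 23.8 = 69.4.
Deadweight loss = ½ × 163.2941 × 69.4 = $5666.31.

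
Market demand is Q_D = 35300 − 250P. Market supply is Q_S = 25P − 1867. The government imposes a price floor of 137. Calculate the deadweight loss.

In inverse form: demand P = 141.2 − 0.004Q, supply P = 74.68 + 0.04Q.
Competitive equilibrium: 141.2 − 0.004Q = 74.68 + 0.04Q → Q* = 1511.8182, P* = 135.1527.
At the floor P = 137, quantity demanded = (141.2 − 137)/0.004 = 1050.
Sellers' marginal cost at Q' = 1050: 74.68 + 0.04·1050 = 116.68.
ΔQ = 1511.8182 − 1050 = 461.8182; wedge = 137 − 116.68 = 20.32.
DWL = ½ × 461.8182 × 20.32 = 4692.07.

4692.07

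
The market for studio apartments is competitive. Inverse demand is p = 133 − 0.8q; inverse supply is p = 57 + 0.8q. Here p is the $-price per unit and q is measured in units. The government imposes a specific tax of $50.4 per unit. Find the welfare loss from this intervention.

$793.80

Competitive equilibrium: 133 − 0.8q = 57 + 0.8q → q* = 47.5, p* = 95.
With the tax, the buyer price exceeds the seller price by 50.4: (133 − 0.8q) − (57 + 0.8q) = 50.4 → q' = 16.
Δq = 47.5 − 16 = 31.5; the wedge equals the tax, 50.4.
Welfare loss = ½ × 31.5 × 50.4 = $793.80.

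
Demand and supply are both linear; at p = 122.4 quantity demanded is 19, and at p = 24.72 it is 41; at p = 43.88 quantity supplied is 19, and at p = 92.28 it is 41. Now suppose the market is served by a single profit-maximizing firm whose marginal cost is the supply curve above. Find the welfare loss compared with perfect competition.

506.57

Demand slope = (24.72 − 122.4)/(41 − 19) = −4.44, so p = 206.76 − 4.44q.
Supply slope = (92.28 − 43.88)/(41 − 19) = 2.2, so p = 2.08 + 2.2q.
Competitive equilibrium: 206.76 − 4.44q = 2.08 + 2.2q → q* = 30.8253, p* = 69.8957.
Marginal revenue: MR = 206.76 − 8.88q. Set MR = MC: 206.76 − 8.88q = 2.08 + 2.2q → q_m = 18.4729.
Price p_m = 206.76 − 4.44·18.4729 = 124.7403; MC(q_m) = 2.08 + 2.2·18.4729 = 42.7204.
Competitive q* = 30.8253, so Δq = 12.3524; wedge = 124.7403 − 42.7204 = 82.0199.
The triangle = ½ × 12.3524 × 82.0199 = 506.57.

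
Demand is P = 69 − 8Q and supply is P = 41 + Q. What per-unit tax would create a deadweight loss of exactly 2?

6

Competitive equilibrium: 69 − 8Q = 41 + Q → Q* = 3.1111, P* = 44.1111.
A tax t gives ΔQ = t/9 and wedge t, so DWL = t²/18.
t²/18 = 2 → t² = 36 → t = 6.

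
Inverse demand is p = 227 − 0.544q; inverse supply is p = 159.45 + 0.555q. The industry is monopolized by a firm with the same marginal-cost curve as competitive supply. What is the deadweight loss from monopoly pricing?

227.59

Competitive equilibrium: 227 − 0.544q = 159.45 + 0.555q → q* = 61.465, p* = 193.5631.
Marginal revenue: MR = 227 − 1.088q. Set MR = MC: 227 − 1.088q = 159.45 + 0.555q → q_m = 41.1138.
Price p_m = 227 − 0.544·41.1138 = 204.6341; MC(q_m) = 159.45 + 0.555·41.1138 = 182.2682.
Competitive q* = 61.465, so Δq = 20.3512; wedge = 204.6341 − 182.2682 = 22.3659.
Welfare loss = ½ × 20.3512 × 22.3659 = 227.59.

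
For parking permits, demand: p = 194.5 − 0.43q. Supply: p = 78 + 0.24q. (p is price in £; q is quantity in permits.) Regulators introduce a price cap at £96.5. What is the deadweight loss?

£3138.85

Competitive equilibrium: 194.5 − 0.43q = 78 + 0.24q → q* = 173.8806, p* = 119.73134.
At the ceiling p = 96.5, quantity supplied = (96.5 − 78)/0.24 = 77.08333.
Willingness to pay at q' = 77.08333: 194.5 − 0.43·77.08333 = 161.35417.
Δq = 173.8806 − 77.08333 = 96.79727; wedge = 161.35417 − 96.5 = 64.85417.
The triangle = ½ × 96.79727 × 64.85417 = £3138.85.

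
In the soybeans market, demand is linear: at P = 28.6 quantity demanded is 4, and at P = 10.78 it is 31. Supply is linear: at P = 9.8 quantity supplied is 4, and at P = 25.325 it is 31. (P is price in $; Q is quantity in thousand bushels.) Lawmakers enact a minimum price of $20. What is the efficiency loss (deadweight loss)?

$2.97 thousand

Demand slope = (10.78 − 28.6)/(31 − 4) = −0.66, so P = 31.24 − 0.66Q.
Supply slope = (25.325 − 9.8)/(31 − 4) = 0.575, so P = 7.5 + 0.575Q.
Competitive equilibrium: 31.24 − 0.66Q = 7.5 + 0.575Q → Q* = 19.2227, P* = 18.553.
At the floor P = 20, quantity demanded = (31.24 − 20)/0.66 = 17.0303.
Sellers' marginal cost at Q' = 17.0303: 7.5 + 0.575·17.0303 = 17.2924.
ΔQ = 19.2227 − 17.0303 = 2.1924; wedge = 20 − 17.2924 = 2.7076.
DWL = ½ × 2.1924 × 2.7076 = $2.97 thousand.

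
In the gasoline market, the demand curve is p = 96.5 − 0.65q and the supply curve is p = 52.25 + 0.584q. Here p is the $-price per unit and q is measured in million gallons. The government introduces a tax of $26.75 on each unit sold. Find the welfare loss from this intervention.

Competitive equilibrium: 96.5 − 0.65q = 52.25 + 0.584q → q* = 35.859, p* = 73.1917.
With the tax, the buyer price exceeds the seller price by 26.75: (96.5 − 0.65q) − (52.25 + 0.584q) = 26.75 → q' = 14.1815.
Δq = 35.859 − 14.1815 = 21.6775; the wedge equals the tax, 26.75.
The triangle = ½ × 21.6775 × 26.75 = $289.94 million.

$289.94 million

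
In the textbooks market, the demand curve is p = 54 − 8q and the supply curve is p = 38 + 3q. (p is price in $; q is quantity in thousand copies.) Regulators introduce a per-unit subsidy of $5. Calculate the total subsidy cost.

$9.55 thousand

Competitive equilibrium: 54 − 8q = 38 + 3q → q* = 1.4545, p* = 42.3636.
The subsidy lowers effective supply by 5: p = 33 + 3q.
New quantity: 54 − 8q = 33 + 3q → q' = 1.9091.
Total subsidy cost = 5 × 1.9091 = $9.55 thousand.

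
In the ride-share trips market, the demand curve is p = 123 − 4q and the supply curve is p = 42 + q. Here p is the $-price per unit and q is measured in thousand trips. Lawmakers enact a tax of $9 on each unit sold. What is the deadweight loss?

Competitive equilibrium: 123 − 4q = 42 + q → q* = 16.2, p* = 58.2.
With the tax, the buyer price exceeds the seller price by 9: (123 − 4q) − (42 + q) = 9 → q' = 14.4.
Δq = 16.2 − 14.4 = 1.8; the wedge equals the tax, 9.
The triangle = ½ × 1.8 × 9 = $8.10 thousand.

$8.10 thousand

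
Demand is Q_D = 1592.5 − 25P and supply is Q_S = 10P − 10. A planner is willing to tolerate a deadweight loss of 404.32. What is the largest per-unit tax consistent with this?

In inverse form: demand P = 63.7 − 0.04Q, supply P = 1 + 0.1Q.
Competitive equilibrium: 63.7 − 0.04Q = 1 + 0.1Q → Q* = 447.8571, P* = 45.7857.
A tax t gives ΔQ = t/0.14 and wedge t, so DWL = t²/0.28.
t²/0.28 = 404.32 → t² = 113.2096 → t = 10.64.

10.64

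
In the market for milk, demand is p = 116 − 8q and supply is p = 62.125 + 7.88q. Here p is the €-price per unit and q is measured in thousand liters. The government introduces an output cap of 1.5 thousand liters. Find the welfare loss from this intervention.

Competitive equilibrium: 116 − 8q = 62.125 + 7.88q → q* = 3.3926, p* = 88.8589.
At q = 1.5: demand price = 116 − 8·1.5 = 104; supply price = 62.125 + 7.88·1.5 = 73.945.
Δq = 3.3926 − 1.5 = 1.8926; wedge = 104 − 73.945 = 30.055.
Deadweight loss = ½ × 1.8926 × 30.055 = €28.44 thousand.

€28.44 thousand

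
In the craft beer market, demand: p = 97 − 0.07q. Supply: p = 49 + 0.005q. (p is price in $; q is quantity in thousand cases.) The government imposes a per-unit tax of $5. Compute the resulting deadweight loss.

Competitive equilibrium: 97 − 0.07q = 49 + 0.005q → q* = 640, p* = 52.2.
With the tax, the buyer price exceeds the seller price by 5: (97 − 0.07q) − (49 + 0.005q) = 5 → q' = 573.3333.
Δq = 640 − 573.3333 = 66.6667; the wedge equals the tax, 5.
Welfare loss = ½ × 66.6667 × 5 = $166.67 thousand.

$166.67 thousand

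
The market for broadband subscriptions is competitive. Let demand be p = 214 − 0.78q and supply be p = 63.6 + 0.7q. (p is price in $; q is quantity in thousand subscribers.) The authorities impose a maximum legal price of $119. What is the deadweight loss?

Competitive equilibrium: 214 − 0.78q = 63.6 + 0.7q → q* = 101.6216, p* = 134.7351.
At the ceiling p = 119, quantity supplied = (119 − 63.6)/0.7 = 79.1429.
Willingness to pay at q' = 79.1429: 214 − 0.78·79.1429 = 152.2685.
Δq = 101.6216 − 79.1429 = 22.4787; wedge = 152.2685 − 119 = 33.2685.
Welfare loss = ½ × 22.4787 × 33.2685 = $373.92 thousand.

$373.92 thousand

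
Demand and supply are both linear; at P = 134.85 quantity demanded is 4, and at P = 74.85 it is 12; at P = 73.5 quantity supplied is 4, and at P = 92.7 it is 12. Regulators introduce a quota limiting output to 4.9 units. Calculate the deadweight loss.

Demand slope = (74.85 − 134.85)/(12 − 4) = −7.5, so P = 164.85 − 7.5Q.
Supply slope = (92.7 − 73.5)/(12 − 4) = 2.4, so P = 63.9 + 2.4Q.
Competitive equilibrium: 164.85 − 7.5Q = 63.9 + 2.4Q → Q* = 10.197, P* = 88.3727.
At Q = 4.9: demand price = 164.85 − 7.5·4.9 = 128.1; supply price = 63.9 + 2.4·4.9 = 75.66.
ΔQ = 10.197 − 4.9 = 5.297; wedge = 128.1 − 75.66 = 52.44.
Welfare loss = ½ × 5.297 × 52.44 = 138.89.

138.89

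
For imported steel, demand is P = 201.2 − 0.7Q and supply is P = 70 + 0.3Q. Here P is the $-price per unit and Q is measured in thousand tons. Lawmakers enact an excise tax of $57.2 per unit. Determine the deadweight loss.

$1635.92 thousand

Competitive equilibrium: 201.2 − 0.7Q = 70 + 0.3Q → Q* = 131.2, P* = 109.36.
With the tax, the buyer price exceeds the seller price by 57.2: (201.2 − 0.7Q) − (70 + 0.3Q) = 57.2 → Q' = 74.
ΔQ = 131.2 − 74 = 57.2; the wedge equals the tax, 57.2.
Welfare loss = ½ × 57.2 × 57.2 = $1635.92 thousand.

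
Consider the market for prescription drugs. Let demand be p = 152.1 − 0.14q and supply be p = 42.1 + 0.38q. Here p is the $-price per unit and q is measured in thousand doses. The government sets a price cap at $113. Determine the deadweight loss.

$161.97 thousand

Competitive equilibrium: 152.1 − 0.14q = 42.1 + 0.38q → q* = 211.53846, p* = 122.48462.
At the ceiling p = 113, quantity supplied = (113 − 42.1)/0.38 = 186.57895.
Willingness to pay at q' = 186.57895: 152.1 − 0.14·186.57895 = 125.97895.
Δq = 211.53846 − 186.57895 = 24.95951; wedge = 125.97895 − 113 = 12.97895.
DWL = ½ × 24.95951 × 12.97895 = $161.97 thousand.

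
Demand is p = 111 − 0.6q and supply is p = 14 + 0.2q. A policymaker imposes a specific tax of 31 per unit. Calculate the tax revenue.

2557.50

Competitive equilibrium: 111 − 0.6q = 14 + 0.2q → q* = 121.25, p* = 38.25.
With the tax, the buyer price exceeds the seller price by 31: (111 − 0.6q) − (14 + 0.2q) = 31 → q' = 82.5.
Tax revenue = 31 × 82.5 = 2557.50.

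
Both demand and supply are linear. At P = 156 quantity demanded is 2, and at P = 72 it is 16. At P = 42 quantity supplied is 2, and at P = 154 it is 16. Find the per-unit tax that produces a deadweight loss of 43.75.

35

Demand slope = (72 − 156)/(16 − 2) = −6, so P = 168 − 6Q.
Supply slope = (154 − 42)/(16 − 2) = 8, so P = 26 + 8Q.
Competitive equilibrium: 168 − 6Q = 26 + 8Q → Q* = 10.1429, P* = 107.1429.
A tax t gives ΔQ = t/14 and wedge t, so DWL = t²/28.
t²/28 = 43.75 → t² = 1225 → t = 35.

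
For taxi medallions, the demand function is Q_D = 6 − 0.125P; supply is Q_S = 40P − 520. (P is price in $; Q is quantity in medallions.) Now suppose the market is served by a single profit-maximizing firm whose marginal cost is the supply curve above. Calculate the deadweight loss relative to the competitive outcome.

In inverse form: demand P = 48 − 8Q, supply P = 13 + 0.025Q.
Competitive equilibrium: 48 − 8Q = 13 + 0.025Q → Q* = 4.3614, P* = 13.109.
Marginal revenue: MR = 48 − 16Q. Set MR = MC: 48 − 16Q = 13 + 0.025Q → Q_m = 2.1841.
Price P_m = 48 − 8·2.1841 = 30.5272; MC(Q_m) = 13 + 0.025·2.1841 = 13.0546.
Competitive Q* = 4.3614, so ΔQ = 2.1773; wedge = 30.5272 − 13.0546 = 17.4726.
DWL = ½ × 2.1773 × 17.4726 = $19.02.

$19.02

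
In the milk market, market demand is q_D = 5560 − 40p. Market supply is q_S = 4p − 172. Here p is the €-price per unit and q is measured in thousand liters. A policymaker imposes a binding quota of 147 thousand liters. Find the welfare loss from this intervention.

In inverse form: demand p = 139 − 0.025q, supply p = 43 + 0.25q.
Competitive equilibrium: 139 − 0.025q = 43 + 0.25q → q* = 349.0909, p* = 130.2727.
At q = 147: demand price = 139 − 0.025·147 = 135.325; supply price = 43 + 0.25·147 = 79.75.
Δq = 349.0909 − 147 = 202.0909; wedge = 135.325 − 79.75 = 55.575.
DWL = ½ × 202.0909 × 55.575 = €5615.60 thousand.

€5615.60 thousand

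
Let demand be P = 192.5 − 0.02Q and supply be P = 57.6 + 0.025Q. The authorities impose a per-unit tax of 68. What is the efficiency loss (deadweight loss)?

Competitive equilibrium: 192.5 − 0.02Q = 57.6 + 0.025Q → Q* = 2997.7778, P* = 132.5444.
With the tax, the buyer price exceeds the seller price by 68: (192.5 − 0.02Q) − (57.6 + 0.025Q) = 68 → Q' = 1486.6667.
ΔQ = 2997.7778 − 1486.6667 = 1511.1111; the wedge equals the tax, 68.
Welfare loss = ½ × 1511.1111 × 68 = 51377.78.

51377.78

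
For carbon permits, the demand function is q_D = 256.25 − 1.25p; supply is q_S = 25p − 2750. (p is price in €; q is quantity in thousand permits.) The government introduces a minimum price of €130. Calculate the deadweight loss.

In inverse form: demand p = 205 − 0.8q, supply p = 110 + 0.04q.
Competitive equilibrium: 205 − 0.8q = 110 + 0.04q → q* = 113.0952, p* = 114.5238.
At the floor p = 130, quantity demanded = (205 − 130)/0.8 = 93.75.
Sellers' marginal cost at q' = 93.75: 110 + 0.04·93.75 = 113.75.
Δq = 113.0952 − 93.75 = 19.3452; wedge = 130 − 113.75 = 16.25.
Welfare loss = ½ × 19.3452 × 16.25 = €157.18 thousand.

€157.18 thousand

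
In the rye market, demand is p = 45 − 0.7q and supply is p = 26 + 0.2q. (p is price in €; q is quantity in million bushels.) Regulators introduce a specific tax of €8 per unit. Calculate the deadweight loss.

€35.56 million

Competitive equilibrium: 45 − 0.7q = 26 + 0.2q → q* = 21.1111, p* = 30.2222.
With the tax, the buyer price exceeds the seller price by 8: (45 − 0.7q) − (26 + 0.2q) = 8 → q' = 12.2222.
Δq = 21.1111 − 12.2222 = 8.8889; the wedge equals the tax, 8.
Welfare loss = ½ × 8.8889 × 8 = €35.56 million.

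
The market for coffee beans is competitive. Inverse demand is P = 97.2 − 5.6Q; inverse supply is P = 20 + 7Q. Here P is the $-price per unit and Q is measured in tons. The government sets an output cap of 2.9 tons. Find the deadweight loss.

Competitive equilibrium: 97.2 − 5.6Q = 20 + 7Q → Q* = 6.127, P* = 62.8889.
At Q = 2.9: demand price = 97.2 − 5.6·2.9 = 80.96; supply price = 20 + 7·2.9 = 40.3.
ΔQ = 6.127 − 2.9 = 3.227; wedge = 80.96 − 40.3 = 40.66.
Deadweight loss = ½ × 3.227 × 40.66 = $65.60.

$65.60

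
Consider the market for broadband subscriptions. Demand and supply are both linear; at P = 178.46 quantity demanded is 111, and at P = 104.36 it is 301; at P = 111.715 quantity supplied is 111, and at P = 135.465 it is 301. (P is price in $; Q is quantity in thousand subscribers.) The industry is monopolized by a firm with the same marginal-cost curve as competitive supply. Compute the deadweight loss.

$2768.26 thousand

Demand slope = (104.36 − 178.46)/(301 − 111) = −0.39, so P = 221.75 − 0.39Q.
Supply slope = (135.465 − 111.715)/(301 − 111) = 0.125, so P = 97.84 + 0.125Q.
Competitive equilibrium: 221.75 − 0.39Q = 97.84 + 0.125Q → Q* = 240.6019, P* = 127.9152.
Marginal revenue: MR = 221.75 − 0.78Q. Set MR = MC: 221.75 − 0.78Q = 97.84 + 0.125Q → Q_m = 136.9171.
Price P_m = 221.75 − 0.39·136.9171 = 168.3523; MC(Q_m) = 97.84 + 0.125·136.9171 = 114.9546.
Competitive Q* = 240.6019, so ΔQ = 103.6848; wedge = 168.3523 − 114.9546 = 53.3977.
Deadweight loss = ½ × 103.6848 × 53.3977 = $2768.26 thousand.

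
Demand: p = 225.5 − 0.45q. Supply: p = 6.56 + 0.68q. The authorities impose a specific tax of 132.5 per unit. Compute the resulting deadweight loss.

Competitive equilibrium: 225.5 − 0.45q = 6.56 + 0.68q → q* = 193.7522, p* = 138.3115.
With the tax, the buyer price exceeds the seller price by 132.5: (225.5 − 0.45q) − (6.56 + 0.68q) = 132.5 → q' = 76.4956.
Δq = 193.7522 − 76.4956 = 117.2566; the wedge equals the tax, 132.5.
The triangle = ½ × 117.2566 × 132.5 = 7768.25.

7768.25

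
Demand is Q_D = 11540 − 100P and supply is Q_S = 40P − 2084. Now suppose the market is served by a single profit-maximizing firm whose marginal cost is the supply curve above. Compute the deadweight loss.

2826.73

In inverse form: demand P = 115.4 − 0.01Q, supply P = 52.1 + 0.025Q.
Competitive equilibrium: 115.4 − 0.01Q = 52.1 + 0.025Q → Q* = 1808.57143, P* = 97.31429.
Marginal revenue: MR = 115.4 − 0.02Q. Set MR = MC: 115.4 − 0.02Q = 52.1 + 0.025Q → Q_m = 1406.66667.
Price P_m = 115.4 − 0.01·1406.66667 = 101.33333; MC(Q_m) = 52.1 + 0.025·1406.66667 = 87.26667.
Competitive Q* = 1808.57143, so ΔQ = 401.90476; wedge = 101.33333 − 87.26667 = 14.06666.
Welfare loss = ½ × 401.90476 × 14.06666 = 2826.73.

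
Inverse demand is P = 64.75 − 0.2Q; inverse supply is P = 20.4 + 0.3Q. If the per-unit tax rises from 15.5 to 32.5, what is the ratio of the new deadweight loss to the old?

Competitive equilibrium: 64.75 − 0.2Q = 20.4 + 0.3Q → Q* = 88.7, P* = 47.01.
For a per-unit tax t: ΔQ = t/0.5, so DWL = ½·t·(t/0.5) = t²/1.
At t = 15.5: DWL = 240.25. At t = 32.5: DWL = 1056.25.
Ratio = (32.5/15.5)² = 4.396.

4.396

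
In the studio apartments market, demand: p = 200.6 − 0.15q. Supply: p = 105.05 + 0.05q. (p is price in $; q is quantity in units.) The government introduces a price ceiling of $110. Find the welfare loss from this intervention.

Competitive equilibrium: 200.6 − 0.15q = 105.05 + 0.05q → q* = 477.75, p* = 128.9375.
At the ceiling p = 110, quantity supplied = (110 − 105.05)/0.05 = 99.
Willingness to pay at q' = 99: 200.6 − 0.15·99 = 185.75.
Δq = 477.75 − 99 = 378.75; wedge = 185.75 − 110 = 75.75.
Deadweight loss = ½ × 378.75 × 75.75 = $14345.16.

$14345.16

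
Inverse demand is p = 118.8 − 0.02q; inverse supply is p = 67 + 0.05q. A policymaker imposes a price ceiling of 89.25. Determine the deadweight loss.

3045.875

Competitive equilibrium: 118.8 − 0.02q = 67 + 0.05q → q* = 740, p* = 104.
At the ceiling p = 89.25, quantity supplied = (89.25 − 67)/0.05 = 445.
Willingness to pay at q' = 445: 118.8 − 0.02·445 = 109.9.
Δq = 740 − 445 = 295; wedge = 109.9 − 89.25 = 20.65.
Deadweight loss = ½ × 295 × 20.65 = 3045.875.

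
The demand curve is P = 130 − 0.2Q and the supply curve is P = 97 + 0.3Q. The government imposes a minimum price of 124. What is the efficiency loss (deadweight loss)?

324

Competitive equilibrium: 130 − 0.2Q = 97 + 0.3Q → Q* = 66, P* = 116.8.
At the floor P = 124, quantity demanded = (130 − 124)/0.2 = 30.
Sellers' marginal cost at Q' = 30: 97 + 0.3·30 = 106.
ΔQ = 66 − 30 = 36; wedge = 124 − 106 = 18.
Welfare loss = ½ × 36 × 18 = 324.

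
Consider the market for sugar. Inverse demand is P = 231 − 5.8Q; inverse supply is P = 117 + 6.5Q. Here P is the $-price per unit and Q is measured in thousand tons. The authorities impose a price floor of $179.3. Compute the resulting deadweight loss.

Competitive equilibrium: 231 − 5.8Q = 117 + 6.5Q → Q* = 9.2683, P* = 177.2439.
At the floor P = 179.3, quantity demanded = (231 − 179.3)/5.8 = 8.9138.
Sellers' marginal cost at Q' = 8.9138: 117 + 6.5·8.9138 = 174.9397.
ΔQ = 9.2683 − 8.9138 = 0.3545; wedge = 179.3 − 174.9397 = 4.3603.
The triangle = ½ × 0.3545 × 4.3603 = $0.77 thousand.

$0.77 thousand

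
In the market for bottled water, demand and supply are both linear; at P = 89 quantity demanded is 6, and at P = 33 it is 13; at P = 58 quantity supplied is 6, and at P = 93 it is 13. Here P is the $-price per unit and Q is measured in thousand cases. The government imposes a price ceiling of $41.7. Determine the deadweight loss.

$207.10 thousand

Demand slope = (33 − 89)/(13 − 6) = −8, so P = 137 − 8Q.
Supply slope = (93 − 58)/(13 − 6) = 5, so P = 28 + 5Q.
Competitive equilibrium: 137 − 8Q = 28 + 5Q → Q* = 8.3846, P* = 69.9231.
At the ceiling P = 41.7, quantity supplied = (41.7 − 28)/5 = 2.74.
Willingness to pay at Q' = 2.74: 137 − 8·2.74 = 115.08.
ΔQ = 8.3846 − 2.74 = 5.6446; wedge = 115.08 − 41.7 = 73.38.
Welfare loss = ½ × 5.6446 × 73.38 = $207.10 thousand.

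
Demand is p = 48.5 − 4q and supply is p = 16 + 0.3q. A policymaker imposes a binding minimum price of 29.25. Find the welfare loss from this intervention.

16.21

Competitive equilibrium: 48.5 − 4q = 16 + 0.3q → q* = 7.5581, p* = 18.2674.
At the floor p = 29.25, quantity demanded = (48.5 − 29.25)/4 = 4.8125.
Sellers' marginal cost at q' = 4.8125: 16 + 0.3·4.8125 = 17.4438.
Δq = 7.5581 − 4.8125 = 2.7456; wedge = 29.25 − 17.4438 = 11.8062.
The triangle = ½ × 2.7456 × 11.8062 = 16.21.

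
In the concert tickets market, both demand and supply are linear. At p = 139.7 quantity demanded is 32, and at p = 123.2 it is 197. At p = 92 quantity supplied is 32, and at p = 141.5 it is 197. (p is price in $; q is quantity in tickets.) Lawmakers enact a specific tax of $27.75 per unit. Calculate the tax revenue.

Demand slope = (123.2 − 139.7)/(197 − 32) = −0.1, so p = 142.9 − 0.1q.
Supply slope = (141.5 − 92)/(197 − 32) = 0.3, so p = 82.4 + 0.3q.
Competitive equilibrium: 142.9 − 0.1q = 82.4 + 0.3q → q* = 151.25, p* = 127.775.
With the tax, the buyer price exceeds the seller price by 27.75: (142.9 − 0.1q) − (82.4 + 0.3q) = 27.75 → q' = 81.875.
Tax revenue = 27.75 × 81.875 = $2272.03.

$2272.03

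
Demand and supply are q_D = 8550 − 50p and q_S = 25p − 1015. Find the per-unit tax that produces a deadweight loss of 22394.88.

In inverse form: demand p = 171 − 0.02q, supply p = 40.6 + 0.04q.
Competitive equilibrium: 171 − 0.02q = 40.6 + 0.04q → q* = 2173.3333, p* = 127.5333.
A tax t gives Δq = t/0.06 and wedge t, so DWL = t²/0.12.
t²/0.12 = 22394.88 → t² = 2687.3856 → t = 51.84.

51.84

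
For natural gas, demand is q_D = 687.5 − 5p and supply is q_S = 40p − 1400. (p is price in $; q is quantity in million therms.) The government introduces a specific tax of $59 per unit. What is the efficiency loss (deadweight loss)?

In inverse form: demand p = 137.5 − 0.2q, supply p = 35 + 0.025q.
Competitive equilibrium: 137.5 − 0.2q = 35 + 0.025q → q* = 455.5556, p* = 46.3889.
With the tax, the buyer price exceeds the seller price by 59: (137.5 − 0.2q) − (35 + 0.025q) = 59 → q' = 193.3333.
Δq = 455.5556 − 193.3333 = 262.2223; the wedge equals the tax, 59.
DWL = ½ × 262.2223 × 59 = $7735.56 million.

$7735.56 million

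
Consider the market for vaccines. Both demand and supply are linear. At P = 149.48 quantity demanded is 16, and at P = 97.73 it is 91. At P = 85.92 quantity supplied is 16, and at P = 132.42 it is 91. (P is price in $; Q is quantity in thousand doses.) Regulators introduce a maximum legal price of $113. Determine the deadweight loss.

Demand slope = (97.73 − 149.48)/(91 − 16) = −0.69, so P = 160.52 − 0.69Q.
Supply slope = (132.42 − 85.92)/(91 − 16) = 0.62, so P = 76 + 0.62Q.
Competitive equilibrium: 160.52 − 0.69Q = 76 + 0.62Q → Q* = 64.5191, P* = 116.0018.
At the ceiling P = 113, quantity supplied = (113 − 76)/0.62 = 59.6774.
Willingness to pay at Q' = 59.6774: 160.52 − 0.69·59.6774 = 119.3426.
ΔQ = 64.5191 − 59.6774 = 4.8417; wedge = 119.3426 − 113 = 6.3426.
The triangle = ½ × 4.8417 × 6.3426 = $15.35 thousand.

$15.35 thousand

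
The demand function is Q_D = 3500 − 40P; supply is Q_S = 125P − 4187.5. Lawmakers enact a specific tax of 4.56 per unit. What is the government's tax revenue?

6831.71

In inverse form: demand P = 87.5 − 0.025Q, supply P = 33.5 + 0.008Q.
Competitive equilibrium: 87.5 − 0.025Q = 33.5 + 0.008Q → Q* = 1636.3636, P* = 46.5909.
With the tax, the buyer price exceeds the seller price by 4.56: (87.5 − 0.025Q) − (33.5 + 0.008Q) = 4.56 → Q' = 1498.1818.
Tax revenue = 4.56 × 1498.1818 = 6831.71.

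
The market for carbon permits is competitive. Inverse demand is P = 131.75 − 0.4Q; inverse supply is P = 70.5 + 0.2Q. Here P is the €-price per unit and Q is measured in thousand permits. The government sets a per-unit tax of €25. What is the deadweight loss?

Competitive equilibrium: 131.75 − 0.4Q = 70.5 + 0.2Q → Q* = 102.0833, P* = 90.9167.
With the tax, the buyer price exceeds the seller price by 25: (131.75 − 0.4Q) − (70.5 + 0.2Q) = 25 → Q' = 60.4167.
ΔQ = 102.0833 − 60.4167 = 41.6666; the wedge equals the tax, 25.
DWL = ½ × 41.6666 × 25 = €520.83 thousand.

€520.83 thousand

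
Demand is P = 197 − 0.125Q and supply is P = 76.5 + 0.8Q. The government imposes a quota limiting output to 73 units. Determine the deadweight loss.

Competitive equilibrium: 197 − 0.125Q = 76.5 + 0.8Q → Q* = 130.2703, P* = 180.7162.
At Q = 73: demand price = 197 − 0.125·73 = 187.875; supply price = 76.5 + 0.8·73 = 134.9.
ΔQ = 130.2703 − 73 = 57.2703; wedge = 187.875 − 134.9 = 52.975.
The triangle = ½ × 57.2703 × 52.975 = 1516.95.

1516.95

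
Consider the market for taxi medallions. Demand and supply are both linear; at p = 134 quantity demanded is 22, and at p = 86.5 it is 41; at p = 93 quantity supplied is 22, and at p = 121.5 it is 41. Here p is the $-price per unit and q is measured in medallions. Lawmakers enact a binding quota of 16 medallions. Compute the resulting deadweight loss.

Demand slope = (86.5 − 134)/(41 − 22) = −2.5, so p = 189 − 2.5q.
Supply slope = (121.5 − 93)/(41 − 22) = 1.5, so p = 60 + 1.5q.
Competitive equilibrium: 189 − 2.5q = 60 + 1.5q → q* = 32.25, p* = 108.375.
At q = 16: demand price = 189 − 2.5·16 = 149; supply price = 60 + 1.5·16 = 84.
Δq = 32.25 − 16 = 16.25; wedge = 149 − 84 = 65.
Deadweight loss = ½ × 16.25 × 65 = $528.125.

$528.125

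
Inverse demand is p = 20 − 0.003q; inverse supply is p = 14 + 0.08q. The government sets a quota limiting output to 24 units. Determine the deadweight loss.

Competitive equilibrium: 20 − 0.003q = 14 + 0.08q → q* = 72.2892, p* = 19.7831.
At q = 24: demand price = 20 − 0.003·24 = 19.928; supply price = 14 + 0.08·24 = 15.92.
Δq = 72.2892 − 24 = 48.2892; wedge = 19.928 − 15.92 = 4.008.
Welfare loss = ½ × 48.2892 × 4.008 = 96.77.

96.77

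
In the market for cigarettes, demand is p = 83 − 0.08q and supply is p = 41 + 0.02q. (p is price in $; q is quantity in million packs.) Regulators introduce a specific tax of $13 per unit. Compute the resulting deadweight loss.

$845 million

Competitive equilibrium: 83 − 0.08q = 41 + 0.02q → q* = 420, p* = 49.4.
With the tax, the buyer price exceeds the seller price by 13: (83 − 0.08q) − (41 + 0.02q) = 13 → q' = 290.
Δq = 420 − 290 = 130; the wedge equals the tax, 13.
The triangle = ½ × 130 × 13 = $845 million.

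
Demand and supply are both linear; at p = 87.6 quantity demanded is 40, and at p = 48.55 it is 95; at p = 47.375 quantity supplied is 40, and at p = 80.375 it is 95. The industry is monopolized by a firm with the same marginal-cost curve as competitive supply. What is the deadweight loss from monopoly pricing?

404.55

Demand slope = (48.55 − 87.6)/(95 − 40) = −0.71, so p = 116 − 0.71q.
Supply slope = (80.375 − 47.375)/(95 − 40) = 0.6, so p = 23.375 + 0.6q.
Competitive equilibrium: 116 − 0.71q = 23.375 + 0.6q → q* = 70.7061, p* = 65.7987.
Marginal revenue: MR = 116 − 1.42q. Set MR = MC: 116 − 1.42q = 23.375 + 0.6q → q_m = 45.854.
Price p_m = 116 − 0.71·45.854 = 83.4437; MC(q_m) = 23.375 + 0.6·45.854 = 50.8874.
Competitive q* = 70.7061, so Δq = 24.8521; wedge = 83.4437 − 50.8874 = 32.5563.
DWL = ½ × 24.8521 × 32.5563 = 404.55.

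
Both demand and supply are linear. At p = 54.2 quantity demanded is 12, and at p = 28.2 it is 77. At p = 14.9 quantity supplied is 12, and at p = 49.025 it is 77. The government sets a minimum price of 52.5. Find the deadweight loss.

Demand slope = (28.2 − 54.2)/(77 − 12) = −0.4, so p = 59 − 0.4q.
Supply slope = (49.025 − 14.9)/(77 − 12) = 0.525, so p = 8.6 + 0.525q.
Competitive equilibrium: 59 − 0.4q = 8.6 + 0.525q → q* = 54.4865, p* = 37.2054.
At the floor p = 52.5, quantity demanded = (59 − 52.5)/0.4 = 16.25.
Sellers' marginal cost at q' = 16.25: 8.6 + 0.525·16.25 = 17.1313.
Δq = 54.4865 − 16.25 = 38.2365; wedge = 52.5 − 17.1313 = 35.3687.
DWL = ½ × 38.2365 × 35.3687 = 676.19.

676.19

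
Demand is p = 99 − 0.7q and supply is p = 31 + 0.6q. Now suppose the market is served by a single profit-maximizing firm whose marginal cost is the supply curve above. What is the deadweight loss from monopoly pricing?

217.86

Competitive equilibrium: 99 − 0.7q = 31 + 0.6q → q* = 52.3077, p* = 62.3846.
Marginal revenue: MR = 99 − 1.4q. Set MR = MC: 99 − 1.4q = 31 + 0.6q → q_m = 34.
Price p_m = 99 − 0.7·34 = 75.2; MC(q_m) = 31 + 0.6·34 = 51.4.
Competitive q* = 52.3077, so Δq = 18.3077; wedge = 75.2 − 51.4 = 23.8.
Welfare loss = ½ × 18.3077 × 23.8 = 217.86.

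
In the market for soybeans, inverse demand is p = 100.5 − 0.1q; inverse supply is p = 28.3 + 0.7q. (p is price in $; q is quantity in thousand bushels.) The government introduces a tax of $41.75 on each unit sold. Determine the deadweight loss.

$1089.41 thousand

Competitive equilibrium: 100.5 − 0.1q = 28.3 + 0.7q → q* = 90.25, p* = 91.475.
With the tax, the buyer price exceeds the seller price by 41.75: (100.5 − 0.1q) − (28.3 + 0.7q) = 41.75 → q' = 38.0625.
Δq = 90.25 − 38.0625 = 52.1875; the wedge equals the tax, 41.75.
DWL = ½ × 52.1875 × 41.75 = $1089.41 thousand.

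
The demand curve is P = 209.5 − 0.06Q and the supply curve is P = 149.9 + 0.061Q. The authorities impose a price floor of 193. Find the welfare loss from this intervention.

2863.66

Competitive equilibrium: 209.5 − 0.06Q = 149.9 + 0.061Q → Q* = 492.562, P* = 179.9463.
At the floor P = 193, quantity demanded = (209.5 − 193)/0.06 = 275.
Sellers' marginal cost at Q' = 275: 149.9 + 0.061·275 = 166.675.
ΔQ = 492.562 − 275 = 217.562; wedge = 193 − 166.675 = 26.325.
Welfare loss = ½ × 217.562 × 26.325 = 2863.66.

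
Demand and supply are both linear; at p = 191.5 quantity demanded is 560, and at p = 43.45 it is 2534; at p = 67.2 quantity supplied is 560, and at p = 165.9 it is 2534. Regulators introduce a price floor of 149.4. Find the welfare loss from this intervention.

11721.67

Demand slope = (43.45 − 191.5)/(2534 − 560) = −0.075, so p = 233.5 − 0.075q.
Supply slope = (165.9 − 67.2)/(2534 − 560) = 0.05, so p = 39.2 + 0.05q.
Competitive equilibrium: 233.5 − 0.075q = 39.2 + 0.05q → q* = 1554.4, p* = 116.92.
At the floor p = 149.4, quantity demanded = (233.5 − 149.4)/0.075 = 1121.33333.
Sellers' marginal cost at q' = 1121.33333: 39.2 + 0.05·1121.33333 = 95.26667.
Δq = 1554.4 − 1121.33333 = 433.06667; wedge = 149.4 − 95.26667 = 54.13333.
DWL = ½ × 433.06667 × 54.13333 = 11721.67.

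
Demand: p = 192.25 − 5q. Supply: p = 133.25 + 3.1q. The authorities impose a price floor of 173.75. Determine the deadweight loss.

52.02

Competitive equilibrium: 192.25 − 5q = 133.25 + 3.1q → q* = 7.284, p* = 155.8302.
At the floor p = 173.75, quantity demanded = (192.25 − 173.75)/5 = 3.7.
Sellers' marginal cost at q' = 3.7: 133.25 + 3.1·3.7 = 144.72.
Δq = 7.284 − 3.7 = 3.584; wedge = 173.75 − 144.72 = 29.03.
The triangle = ½ × 3.584 × 29.03 = 52.02.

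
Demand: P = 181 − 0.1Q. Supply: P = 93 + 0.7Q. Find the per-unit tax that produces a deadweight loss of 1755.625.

Competitive equilibrium: 181 − 0.1Q = 93 + 0.7Q → Q* = 110, P* = 170.
A tax t gives ΔQ = t/0.8 and wedge t, so DWL = t²/1.6.
t²/1.6 = 1755.625 → t² = 2809 → t = 53.

53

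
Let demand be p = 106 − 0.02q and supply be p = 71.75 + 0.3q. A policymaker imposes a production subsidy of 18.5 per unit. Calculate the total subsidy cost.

3049.61

Competitive equilibrium: 106 − 0.02q = 71.75 + 0.3q → q* = 107.0313, p* = 103.8594.
The subsidy lowers effective supply by 18.5: p = 53.25 + 0.3q.
New quantity: 106 − 0.02q = 53.25 + 0.3q → q' = 164.8438.
Total subsidy cost = 18.5 × 164.8438 = 3049.61.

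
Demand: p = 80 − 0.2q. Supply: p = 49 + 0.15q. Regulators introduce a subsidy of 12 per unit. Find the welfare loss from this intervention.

205.71

Competitive equilibrium: 80 − 0.2q = 49 + 0.15q → q* = 88.5714, p* = 62.2857.
The subsidy lowers effective supply by 12: p = 37 + 0.15q.
New quantity: 80 − 0.2q = 37 + 0.15q → q' = 122.8571.
Overproduction Δq = 122.8571 − 88.5714 = 34.2857; wedge = subsidy = 12.
The triangle = ½ × 34.2857 × 12 = 205.71.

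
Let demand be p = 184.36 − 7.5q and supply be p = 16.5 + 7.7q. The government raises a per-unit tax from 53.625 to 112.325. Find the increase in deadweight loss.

320.44

Competitive equilibrium: 184.36 − 7.5q = 16.5 + 7.7q → q* = 11.0434, p* = 101.5343.
For a per-unit tax t: Δq = t/15.2, so DWL = ½·t·(t/15.2) = t²/30.4.
At t = 53.625: DWL = 94.593. At t = 112.325: DWL = 415.03.
Increase = 415.03 − 94.593 = 320.44.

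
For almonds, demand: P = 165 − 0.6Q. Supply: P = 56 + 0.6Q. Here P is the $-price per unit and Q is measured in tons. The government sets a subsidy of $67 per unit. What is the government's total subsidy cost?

$9826.67

Competitive equilibrium: 165 − 0.6Q = 56 + 0.6Q → Q* = 90.8333, P* = 110.5.
The subsidy lowers effective supply by 67: P = 0.6Q − 11.
New quantity: 165 − 0.6Q = 0.6Q − 11 → Q' = 146.6667.
Total subsidy cost = 67 × 146.6667 = $9826.67.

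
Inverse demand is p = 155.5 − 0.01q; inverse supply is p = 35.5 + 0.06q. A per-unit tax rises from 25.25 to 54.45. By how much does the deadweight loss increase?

Competitive equilibrium: 155.5 − 0.01q = 35.5 + 0.06q → q* = 1714.2857, p* = 138.3571.
For a per-unit tax t: Δq = t/0.07, so DWL = ½·t·(t/0.07) = t²/0.14.
At t = 25.25: DWL = 4554.018. At t = 54.45: DWL = 21177.161.
Increase = 21177.161 − 4554.018 = 16623.14.

16623.14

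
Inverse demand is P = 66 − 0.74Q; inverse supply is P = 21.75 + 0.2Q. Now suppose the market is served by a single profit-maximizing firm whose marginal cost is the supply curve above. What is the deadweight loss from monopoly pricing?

202.08

Competitive equilibrium: 66 − 0.74Q = 21.75 + 0.2Q → Q* = 47.07447, P* = 31.16489.
Marginal revenue: MR = 66 − 1.48Q. Set MR = MC: 66 − 1.48Q = 21.75 + 0.2Q → Q_m = 26.33929.
Price P_m = 66 − 0.74·26.33929 = 46.50893; MC(Q_m) = 21.75 + 0.2·26.33929 = 27.01786.
Competitive Q* = 47.07447, so ΔQ = 20.73518; wedge = 46.50893 − 27.01786 = 19.49107.
Welfare loss = ½ × 20.73518 × 19.49107 = 202.08.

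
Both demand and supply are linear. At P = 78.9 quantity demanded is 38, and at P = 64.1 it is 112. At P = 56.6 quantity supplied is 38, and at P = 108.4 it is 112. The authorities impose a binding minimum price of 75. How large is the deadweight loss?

12.53

Demand slope = (64.1 − 78.9)/(112 − 38) = −0.2, so P = 86.5 − 0.2Q.
Supply slope = (108.4 − 56.6)/(112 − 38) = 0.7, so P = 30 + 0.7Q.
Competitive equilibrium: 86.5 − 0.2Q = 30 + 0.7Q → Q* = 62.7778, P* = 73.9444.
At the floor P = 75, quantity demanded = (86.5 − 75)/0.2 = 57.5.
Sellers' marginal cost at Q' = 57.5: 30 + 0.7·57.5 = 70.25.
ΔQ = 62.7778 − 57.5 = 5.2778; wedge = 75 − 70.25 = 4.75.
Deadweight loss = ½ × 5.2778 × 4.75 = 12.53.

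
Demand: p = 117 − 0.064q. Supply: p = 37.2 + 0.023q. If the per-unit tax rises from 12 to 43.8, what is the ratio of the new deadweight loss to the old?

13.3225

Competitive equilibrium: 117 − 0.064q = 37.2 + 0.023q → q* = 917.2414, p* = 58.2966.
For a per-unit tax t: Δq = t/0.087, so DWL = ½·t·(t/0.087) = t²/0.174.
At t = 12: DWL = 827.586. At t = 43.8: DWL = 11025.517.
Ratio = (43.8/12)² = 13.3225.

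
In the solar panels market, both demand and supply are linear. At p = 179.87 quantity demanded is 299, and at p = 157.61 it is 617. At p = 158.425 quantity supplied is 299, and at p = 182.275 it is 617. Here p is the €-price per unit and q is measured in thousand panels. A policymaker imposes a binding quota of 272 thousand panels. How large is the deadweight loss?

Demand slope = (157.61 − 179.87)/(617 − 299) = −0.07, so p = 200.8 − 0.07q.
Supply slope = (182.275 − 158.425)/(617 − 299) = 0.075, so p = 136 + 0.075q.
Competitive equilibrium: 200.8 − 0.07q = 136 + 0.075q → q* = 446.8966, p* = 169.5172.
At q = 272: demand price = 200.8 − 0.07·272 = 181.76; supply price = 136 + 0.075·272 = 156.4.
Δq = 446.8966 − 272 = 174.8966; wedge = 181.76 − 156.4 = 25.36.
Deadweight loss = ½ × 174.8966 × 25.36 = €2217.69 thousand.

€2217.69 thousand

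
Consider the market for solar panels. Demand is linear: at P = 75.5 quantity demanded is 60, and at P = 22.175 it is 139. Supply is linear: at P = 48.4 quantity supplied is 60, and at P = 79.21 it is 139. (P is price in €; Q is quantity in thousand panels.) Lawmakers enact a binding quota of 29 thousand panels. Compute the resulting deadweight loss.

€1696.63 thousand

Demand slope = (22.175 − 75.5)/(139 − 60) = −0.675, so P = 116 − 0.675Q.
Supply slope = (79.21 − 48.4)/(139 − 60) = 0.39, so P = 25 + 0.39Q.
Competitive equilibrium: 116 − 0.675Q = 25 + 0.39Q → Q* = 85.446, P* = 58.3239.
At Q = 29: demand price = 116 − 0.675·29 = 96.425; supply price = 25 + 0.39·29 = 36.31.
ΔQ = 85.446 − 29 = 56.446; wedge = 96.425 − 36.31 = 60.115.
The triangle = ½ × 56.446 × 60.115 = €1696.63 thousand.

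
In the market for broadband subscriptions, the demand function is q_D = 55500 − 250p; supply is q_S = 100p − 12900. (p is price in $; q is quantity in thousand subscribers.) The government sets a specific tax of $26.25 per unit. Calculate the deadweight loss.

$24609.375 thousand

In inverse form: demand p = 222 − 0.004q, supply p = 129 + 0.01q.
Competitive equilibrium: 222 − 0.004q = 129 + 0.01q → q* = 6642.8571, p* = 195.4286.
With the tax, the buyer price exceeds the seller price by 26.25: (222 − 0.004q) − (129 + 0.01q) = 26.25 → q' = 4767.8571.
Δq = 6642.8571 − 4767.8571 = 1875; the wedge equals the tax, 26.25.
Welfare loss = ½ × 1875 × 26.25 = $24609.375 thousand.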